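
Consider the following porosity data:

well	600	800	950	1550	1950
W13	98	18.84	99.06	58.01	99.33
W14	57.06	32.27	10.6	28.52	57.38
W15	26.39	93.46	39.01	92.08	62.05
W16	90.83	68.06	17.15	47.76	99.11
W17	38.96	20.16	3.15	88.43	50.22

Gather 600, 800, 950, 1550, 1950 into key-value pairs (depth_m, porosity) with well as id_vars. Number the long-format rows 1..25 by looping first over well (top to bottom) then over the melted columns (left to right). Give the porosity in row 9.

28.52

25 rows total (5 × 5). Row 9: index ⌊(9-1)/5⌋ = 1 into well → W14; (9-1) mod 5 = 3 into the melted columns → 1550.
So row 9 is (W14, 1550, 28.52); porosity = 28.52.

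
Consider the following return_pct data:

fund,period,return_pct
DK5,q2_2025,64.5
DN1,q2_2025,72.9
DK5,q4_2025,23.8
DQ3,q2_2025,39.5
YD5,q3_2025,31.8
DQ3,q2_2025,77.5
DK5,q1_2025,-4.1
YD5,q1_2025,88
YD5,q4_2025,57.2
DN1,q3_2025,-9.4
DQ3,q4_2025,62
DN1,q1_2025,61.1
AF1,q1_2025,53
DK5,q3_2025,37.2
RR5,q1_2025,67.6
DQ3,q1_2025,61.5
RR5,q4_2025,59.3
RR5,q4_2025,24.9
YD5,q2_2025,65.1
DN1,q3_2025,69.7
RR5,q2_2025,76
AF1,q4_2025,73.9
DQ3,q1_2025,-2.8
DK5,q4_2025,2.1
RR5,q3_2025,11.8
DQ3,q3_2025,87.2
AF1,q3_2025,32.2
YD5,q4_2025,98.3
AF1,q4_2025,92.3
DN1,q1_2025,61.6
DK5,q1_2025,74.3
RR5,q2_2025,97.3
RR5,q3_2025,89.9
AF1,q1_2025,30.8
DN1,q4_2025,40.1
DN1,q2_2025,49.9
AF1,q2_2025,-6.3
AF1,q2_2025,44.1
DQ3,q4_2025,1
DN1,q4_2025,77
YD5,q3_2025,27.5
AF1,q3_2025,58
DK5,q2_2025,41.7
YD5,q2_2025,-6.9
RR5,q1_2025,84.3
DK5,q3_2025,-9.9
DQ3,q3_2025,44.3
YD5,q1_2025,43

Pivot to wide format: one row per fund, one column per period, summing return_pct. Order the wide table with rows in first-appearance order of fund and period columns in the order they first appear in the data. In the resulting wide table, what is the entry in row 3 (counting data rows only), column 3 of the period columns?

With rows in first-appearance order of fund, row 3 is fund=DQ3. period columns in first-appearance order: q2_2025, q4_2025, q3_2025, q1_2025; column 3 is q3_2025.
Long rows with fund=DQ3, period=q3_2025: 87.2 + 44.3 = 131.5.

131.5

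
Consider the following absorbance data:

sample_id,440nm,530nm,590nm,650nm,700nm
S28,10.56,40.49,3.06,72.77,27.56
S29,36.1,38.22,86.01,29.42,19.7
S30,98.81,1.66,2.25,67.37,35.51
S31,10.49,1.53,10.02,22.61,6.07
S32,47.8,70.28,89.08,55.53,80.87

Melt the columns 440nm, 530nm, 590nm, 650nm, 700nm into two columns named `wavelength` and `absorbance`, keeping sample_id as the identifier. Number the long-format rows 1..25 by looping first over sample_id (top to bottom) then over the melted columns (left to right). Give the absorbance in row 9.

25 rows total (5 × 5). Row 9: index ⌊(9-1)/5⌋ = 1 into sample_id → S29; (9-1) mod 5 = 3 into the melted columns → 650nm.
So row 9 is (S29, 650nm, 29.42); absorbance = 29.42.

29.42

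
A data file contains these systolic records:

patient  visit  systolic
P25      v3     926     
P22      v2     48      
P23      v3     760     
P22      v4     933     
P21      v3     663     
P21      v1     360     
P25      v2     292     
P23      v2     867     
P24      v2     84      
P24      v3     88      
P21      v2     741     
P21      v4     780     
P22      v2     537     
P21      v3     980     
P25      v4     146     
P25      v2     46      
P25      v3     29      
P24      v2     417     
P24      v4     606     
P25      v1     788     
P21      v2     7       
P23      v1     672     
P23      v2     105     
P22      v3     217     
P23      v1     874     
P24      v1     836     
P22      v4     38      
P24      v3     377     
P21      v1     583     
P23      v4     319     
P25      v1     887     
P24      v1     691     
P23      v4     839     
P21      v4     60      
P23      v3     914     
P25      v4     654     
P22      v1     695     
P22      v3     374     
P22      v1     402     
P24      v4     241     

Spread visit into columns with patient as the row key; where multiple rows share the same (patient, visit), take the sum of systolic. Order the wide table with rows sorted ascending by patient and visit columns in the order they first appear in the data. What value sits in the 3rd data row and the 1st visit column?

1674

With rows sorted ascending by patient, row 3 is patient=P23. visit columns in first-appearance order: v3, v2, v4, v1; column 1 is v3.
Long rows with patient=P23, visit=v3: 760 + 914 = 1674.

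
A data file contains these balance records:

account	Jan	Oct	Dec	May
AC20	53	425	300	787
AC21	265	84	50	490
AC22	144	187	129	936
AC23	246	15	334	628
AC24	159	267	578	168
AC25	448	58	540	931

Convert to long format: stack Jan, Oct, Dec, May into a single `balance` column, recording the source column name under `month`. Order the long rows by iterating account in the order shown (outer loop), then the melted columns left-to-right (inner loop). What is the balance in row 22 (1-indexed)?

58

24 rows total (6 × 4). Row 22: index ⌊(22-1)/4⌋ = 5 into account → AC25; (22-1) mod 4 = 1 into the melted columns → Oct.
So row 22 is (AC25, Oct, 58); balance = 58.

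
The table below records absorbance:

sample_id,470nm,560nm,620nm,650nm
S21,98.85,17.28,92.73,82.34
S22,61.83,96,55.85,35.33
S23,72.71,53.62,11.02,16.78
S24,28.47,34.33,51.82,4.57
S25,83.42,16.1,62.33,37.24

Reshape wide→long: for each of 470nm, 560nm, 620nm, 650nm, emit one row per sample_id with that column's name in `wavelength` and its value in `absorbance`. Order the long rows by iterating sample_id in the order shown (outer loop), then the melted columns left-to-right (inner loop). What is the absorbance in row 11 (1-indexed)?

11.02

20 rows total (5 × 4). Row 11: index ⌊(11-1)/4⌋ = 2 into sample_id → S23; (11-1) mod 4 = 2 into the melted columns → 620nm.
So row 11 is (S23, 620nm, 11.02); absorbance = 11.02.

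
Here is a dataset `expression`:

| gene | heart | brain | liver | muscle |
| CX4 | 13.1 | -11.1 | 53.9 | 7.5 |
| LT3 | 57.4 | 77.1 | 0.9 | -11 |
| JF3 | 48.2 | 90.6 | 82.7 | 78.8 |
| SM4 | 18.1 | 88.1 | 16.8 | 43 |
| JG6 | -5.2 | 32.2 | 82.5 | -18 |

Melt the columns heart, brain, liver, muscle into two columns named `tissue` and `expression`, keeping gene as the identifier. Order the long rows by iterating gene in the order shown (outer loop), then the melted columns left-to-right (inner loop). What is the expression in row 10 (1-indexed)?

90.6

20 rows total (5 × 4). Row 10: index ⌊(10-1)/4⌋ = 2 into gene → JF3; (10-1) mod 4 = 1 into the melted columns → brain.
So row 10 is (JF3, brain, 90.6); expression = 90.6.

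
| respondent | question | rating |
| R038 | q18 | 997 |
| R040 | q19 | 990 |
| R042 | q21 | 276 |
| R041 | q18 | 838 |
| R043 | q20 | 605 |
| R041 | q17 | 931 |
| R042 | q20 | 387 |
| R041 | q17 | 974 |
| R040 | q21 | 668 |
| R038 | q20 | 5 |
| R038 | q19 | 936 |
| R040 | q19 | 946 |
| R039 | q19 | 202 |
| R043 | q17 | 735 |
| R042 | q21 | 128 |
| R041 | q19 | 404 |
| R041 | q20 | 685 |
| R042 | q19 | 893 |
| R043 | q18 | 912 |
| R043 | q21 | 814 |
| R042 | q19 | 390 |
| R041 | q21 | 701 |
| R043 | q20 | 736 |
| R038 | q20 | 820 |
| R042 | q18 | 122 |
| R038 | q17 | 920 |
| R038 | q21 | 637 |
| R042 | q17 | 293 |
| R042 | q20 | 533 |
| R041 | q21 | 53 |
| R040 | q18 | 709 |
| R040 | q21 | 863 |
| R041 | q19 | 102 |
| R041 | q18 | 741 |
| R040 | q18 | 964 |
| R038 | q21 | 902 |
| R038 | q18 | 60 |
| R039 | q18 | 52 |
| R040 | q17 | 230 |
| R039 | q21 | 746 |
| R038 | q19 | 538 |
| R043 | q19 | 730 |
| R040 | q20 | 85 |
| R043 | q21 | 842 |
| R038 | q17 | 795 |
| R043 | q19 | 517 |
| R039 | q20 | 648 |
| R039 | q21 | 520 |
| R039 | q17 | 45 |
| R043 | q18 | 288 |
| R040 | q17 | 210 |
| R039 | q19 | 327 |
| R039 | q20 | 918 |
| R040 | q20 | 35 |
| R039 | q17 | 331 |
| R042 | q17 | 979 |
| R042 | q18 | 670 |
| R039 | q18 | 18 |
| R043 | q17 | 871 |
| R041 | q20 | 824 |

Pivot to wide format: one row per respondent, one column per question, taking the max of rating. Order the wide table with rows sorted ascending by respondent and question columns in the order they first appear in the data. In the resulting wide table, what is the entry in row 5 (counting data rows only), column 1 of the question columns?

With rows sorted ascending by respondent, row 5 is respondent=R042. question columns in first-appearance order: q18, q19, q21, q20, q17; column 1 is q18.
Long rows with respondent=R042, question=q18: max(122, 670) = 670.

670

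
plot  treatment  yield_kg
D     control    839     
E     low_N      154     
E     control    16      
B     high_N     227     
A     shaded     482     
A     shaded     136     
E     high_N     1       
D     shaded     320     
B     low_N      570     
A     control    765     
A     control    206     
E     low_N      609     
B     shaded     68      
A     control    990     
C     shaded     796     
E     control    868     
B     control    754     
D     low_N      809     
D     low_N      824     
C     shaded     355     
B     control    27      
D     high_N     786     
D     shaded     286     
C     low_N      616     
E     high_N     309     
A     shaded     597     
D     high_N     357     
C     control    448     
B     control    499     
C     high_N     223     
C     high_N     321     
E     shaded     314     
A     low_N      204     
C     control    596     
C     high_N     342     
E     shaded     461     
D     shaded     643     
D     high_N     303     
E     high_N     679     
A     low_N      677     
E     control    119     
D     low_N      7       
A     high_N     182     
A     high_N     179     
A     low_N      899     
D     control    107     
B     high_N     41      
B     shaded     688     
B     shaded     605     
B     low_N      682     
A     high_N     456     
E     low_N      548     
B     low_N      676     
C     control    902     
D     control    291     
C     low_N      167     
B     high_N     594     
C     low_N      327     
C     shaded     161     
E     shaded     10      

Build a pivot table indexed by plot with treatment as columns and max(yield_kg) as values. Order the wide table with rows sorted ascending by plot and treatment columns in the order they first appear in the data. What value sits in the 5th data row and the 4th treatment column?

With rows sorted ascending by plot, row 5 is plot=E. treatment columns in first-appearance order: control, low_N, high_N, shaded; column 4 is shaded.
Long rows with plot=E, treatment=shaded: max(314, 461, 10) = 461.

461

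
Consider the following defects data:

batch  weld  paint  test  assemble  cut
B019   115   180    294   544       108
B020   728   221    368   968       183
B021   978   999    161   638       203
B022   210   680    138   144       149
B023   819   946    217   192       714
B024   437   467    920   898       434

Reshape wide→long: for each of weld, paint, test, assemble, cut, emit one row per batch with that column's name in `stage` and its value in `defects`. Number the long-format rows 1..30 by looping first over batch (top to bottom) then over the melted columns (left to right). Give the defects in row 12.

999

30 rows total (6 × 5). Row 12: index ⌊(12-1)/5⌋ = 2 into batch → B021; (12-1) mod 5 = 1 into the melted columns → paint.
So row 12 is (B021, paint, 999); defects = 999.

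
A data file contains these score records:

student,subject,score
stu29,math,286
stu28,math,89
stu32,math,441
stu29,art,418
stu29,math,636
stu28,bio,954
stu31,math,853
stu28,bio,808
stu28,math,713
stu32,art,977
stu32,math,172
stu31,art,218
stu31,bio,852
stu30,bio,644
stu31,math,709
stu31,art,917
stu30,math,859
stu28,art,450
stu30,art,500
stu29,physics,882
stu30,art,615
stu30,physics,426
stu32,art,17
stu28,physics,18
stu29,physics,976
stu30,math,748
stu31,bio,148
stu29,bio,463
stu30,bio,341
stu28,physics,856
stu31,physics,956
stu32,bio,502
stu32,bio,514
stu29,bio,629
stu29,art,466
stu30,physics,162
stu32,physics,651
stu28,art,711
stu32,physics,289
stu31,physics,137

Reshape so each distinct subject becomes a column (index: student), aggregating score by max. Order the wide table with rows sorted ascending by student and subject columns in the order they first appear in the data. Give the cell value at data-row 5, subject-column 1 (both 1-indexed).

441

With rows sorted ascending by student, row 5 is student=stu32. subject columns in first-appearance order: math, art, bio, physics; column 1 is math.
Long rows with student=stu32, subject=math: max(441, 172) = 441.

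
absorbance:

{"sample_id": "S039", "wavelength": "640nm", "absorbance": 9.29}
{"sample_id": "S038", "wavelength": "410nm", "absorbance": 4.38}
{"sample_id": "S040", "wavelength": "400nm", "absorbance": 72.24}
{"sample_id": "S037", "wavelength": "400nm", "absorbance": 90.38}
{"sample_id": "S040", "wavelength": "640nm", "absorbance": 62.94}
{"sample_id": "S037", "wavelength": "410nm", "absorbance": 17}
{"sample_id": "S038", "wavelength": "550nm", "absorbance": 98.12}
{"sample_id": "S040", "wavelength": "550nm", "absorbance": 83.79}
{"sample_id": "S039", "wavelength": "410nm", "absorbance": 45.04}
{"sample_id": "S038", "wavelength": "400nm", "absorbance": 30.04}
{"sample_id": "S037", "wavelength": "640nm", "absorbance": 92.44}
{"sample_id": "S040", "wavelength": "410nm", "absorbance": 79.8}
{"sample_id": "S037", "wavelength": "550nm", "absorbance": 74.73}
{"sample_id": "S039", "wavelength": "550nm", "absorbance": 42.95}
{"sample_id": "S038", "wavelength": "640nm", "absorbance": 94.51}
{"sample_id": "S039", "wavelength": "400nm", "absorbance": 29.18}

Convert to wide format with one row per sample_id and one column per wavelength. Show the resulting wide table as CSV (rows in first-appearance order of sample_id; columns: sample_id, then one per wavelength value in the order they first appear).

sample_id,640nm,410nm,400nm,550nm
S039,9.29,45.04,29.18,42.95
S038,94.51,4.38,30.04,98.12
S040,62.94,79.8,72.24,83.79
S037,92.44,17,90.38,74.73

Columns: sample_id plus the 4 distinct wavelength values (640nm, 410nm, 400nm, 550nm).
For example, row S039 column 640nm takes absorbance=9.29 from the long row (S039, 640nm).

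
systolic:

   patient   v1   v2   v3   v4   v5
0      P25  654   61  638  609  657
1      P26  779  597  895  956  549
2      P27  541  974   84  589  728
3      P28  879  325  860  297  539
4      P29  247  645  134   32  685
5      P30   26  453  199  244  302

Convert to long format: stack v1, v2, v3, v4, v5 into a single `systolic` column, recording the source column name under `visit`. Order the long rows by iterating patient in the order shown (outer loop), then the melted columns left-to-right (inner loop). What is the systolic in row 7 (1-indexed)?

597

30 rows total (6 × 5). Row 7: index ⌊(7-1)/5⌋ = 1 into patient → P26; (7-1) mod 5 = 1 into the melted columns → v2.
So row 7 is (P26, v2, 597); systolic = 597.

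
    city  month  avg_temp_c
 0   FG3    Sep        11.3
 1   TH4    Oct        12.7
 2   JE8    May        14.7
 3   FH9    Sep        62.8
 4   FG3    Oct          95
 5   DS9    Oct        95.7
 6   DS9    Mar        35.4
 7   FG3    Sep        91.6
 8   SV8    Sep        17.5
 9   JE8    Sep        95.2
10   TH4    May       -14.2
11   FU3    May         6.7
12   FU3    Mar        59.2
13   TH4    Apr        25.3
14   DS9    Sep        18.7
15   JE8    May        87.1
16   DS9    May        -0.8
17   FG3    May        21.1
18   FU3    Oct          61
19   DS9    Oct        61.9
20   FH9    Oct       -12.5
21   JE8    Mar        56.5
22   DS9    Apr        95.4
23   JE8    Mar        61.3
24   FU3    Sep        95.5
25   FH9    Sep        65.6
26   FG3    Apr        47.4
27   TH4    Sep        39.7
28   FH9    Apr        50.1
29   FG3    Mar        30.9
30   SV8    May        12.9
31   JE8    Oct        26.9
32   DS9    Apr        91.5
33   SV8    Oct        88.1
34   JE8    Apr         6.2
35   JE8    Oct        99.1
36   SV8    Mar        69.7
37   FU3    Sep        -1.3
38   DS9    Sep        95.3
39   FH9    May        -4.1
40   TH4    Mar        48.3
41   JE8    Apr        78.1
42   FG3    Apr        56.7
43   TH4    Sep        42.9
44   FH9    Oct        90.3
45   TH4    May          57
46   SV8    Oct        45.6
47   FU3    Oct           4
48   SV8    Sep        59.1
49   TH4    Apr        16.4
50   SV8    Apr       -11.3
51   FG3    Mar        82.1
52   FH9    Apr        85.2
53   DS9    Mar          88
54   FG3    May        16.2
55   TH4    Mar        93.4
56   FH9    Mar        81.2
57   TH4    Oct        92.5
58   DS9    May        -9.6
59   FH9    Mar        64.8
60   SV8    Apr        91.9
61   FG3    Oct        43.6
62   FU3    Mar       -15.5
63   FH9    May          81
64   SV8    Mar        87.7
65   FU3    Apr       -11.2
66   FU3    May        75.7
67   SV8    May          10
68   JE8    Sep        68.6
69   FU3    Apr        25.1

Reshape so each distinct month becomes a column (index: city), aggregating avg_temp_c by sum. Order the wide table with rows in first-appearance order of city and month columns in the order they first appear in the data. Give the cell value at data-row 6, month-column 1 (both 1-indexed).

With rows in first-appearance order of city, row 6 is city=SV8. month columns in first-appearance order: Sep, Oct, May, Mar, Apr; column 1 is Sep.
Long rows with city=SV8, month=Sep: 17.5 + 59.1 = 76.6.

76.6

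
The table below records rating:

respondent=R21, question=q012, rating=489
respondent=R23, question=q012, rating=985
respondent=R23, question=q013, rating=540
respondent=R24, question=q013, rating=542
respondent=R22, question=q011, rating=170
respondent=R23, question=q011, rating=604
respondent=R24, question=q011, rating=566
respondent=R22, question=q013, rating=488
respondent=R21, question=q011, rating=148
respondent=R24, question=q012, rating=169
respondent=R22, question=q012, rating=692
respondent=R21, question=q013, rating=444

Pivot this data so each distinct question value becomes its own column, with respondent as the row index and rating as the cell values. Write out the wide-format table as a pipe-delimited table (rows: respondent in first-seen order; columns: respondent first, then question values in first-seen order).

| respondent | q012 | q013 | q011 |
| R21 | 489 | 444 | 148 |
| R23 | 985 | 540 | 604 |
| R24 | 169 | 542 | 566 |
| R22 | 692 | 488 | 170 |

Columns: respondent plus the 3 distinct question values (q012, q013, q011).
For example, row R21 column q012 takes rating=489 from the long row (R21, q012).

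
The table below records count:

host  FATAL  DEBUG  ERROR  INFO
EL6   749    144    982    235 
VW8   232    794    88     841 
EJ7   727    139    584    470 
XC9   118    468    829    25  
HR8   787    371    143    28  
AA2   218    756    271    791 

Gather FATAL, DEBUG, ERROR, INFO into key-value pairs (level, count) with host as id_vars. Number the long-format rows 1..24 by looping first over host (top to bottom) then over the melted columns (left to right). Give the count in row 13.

118

24 rows total (6 × 4). Row 13: index ⌊(13-1)/4⌋ = 3 into host → XC9; (13-1) mod 4 = 0 into the melted columns → FATAL.
So row 13 is (XC9, FATAL, 118); count = 118.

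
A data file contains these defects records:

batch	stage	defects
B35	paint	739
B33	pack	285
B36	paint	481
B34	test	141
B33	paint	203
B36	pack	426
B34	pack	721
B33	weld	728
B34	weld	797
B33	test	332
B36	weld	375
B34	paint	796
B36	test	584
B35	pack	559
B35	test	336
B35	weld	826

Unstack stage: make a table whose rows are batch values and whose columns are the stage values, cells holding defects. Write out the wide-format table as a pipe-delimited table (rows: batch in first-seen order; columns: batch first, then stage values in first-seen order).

| batch | paint | pack | test | weld |
| B35 | 739 | 559 | 336 | 826 |
| B33 | 203 | 285 | 332 | 728 |
| B36 | 481 | 426 | 584 | 375 |
| B34 | 796 | 721 | 141 | 797 |

Columns: batch plus the 4 distinct stage values (paint, pack, test, weld).
For example, row B35 column paint takes defects=739 from the long row (B35, paint).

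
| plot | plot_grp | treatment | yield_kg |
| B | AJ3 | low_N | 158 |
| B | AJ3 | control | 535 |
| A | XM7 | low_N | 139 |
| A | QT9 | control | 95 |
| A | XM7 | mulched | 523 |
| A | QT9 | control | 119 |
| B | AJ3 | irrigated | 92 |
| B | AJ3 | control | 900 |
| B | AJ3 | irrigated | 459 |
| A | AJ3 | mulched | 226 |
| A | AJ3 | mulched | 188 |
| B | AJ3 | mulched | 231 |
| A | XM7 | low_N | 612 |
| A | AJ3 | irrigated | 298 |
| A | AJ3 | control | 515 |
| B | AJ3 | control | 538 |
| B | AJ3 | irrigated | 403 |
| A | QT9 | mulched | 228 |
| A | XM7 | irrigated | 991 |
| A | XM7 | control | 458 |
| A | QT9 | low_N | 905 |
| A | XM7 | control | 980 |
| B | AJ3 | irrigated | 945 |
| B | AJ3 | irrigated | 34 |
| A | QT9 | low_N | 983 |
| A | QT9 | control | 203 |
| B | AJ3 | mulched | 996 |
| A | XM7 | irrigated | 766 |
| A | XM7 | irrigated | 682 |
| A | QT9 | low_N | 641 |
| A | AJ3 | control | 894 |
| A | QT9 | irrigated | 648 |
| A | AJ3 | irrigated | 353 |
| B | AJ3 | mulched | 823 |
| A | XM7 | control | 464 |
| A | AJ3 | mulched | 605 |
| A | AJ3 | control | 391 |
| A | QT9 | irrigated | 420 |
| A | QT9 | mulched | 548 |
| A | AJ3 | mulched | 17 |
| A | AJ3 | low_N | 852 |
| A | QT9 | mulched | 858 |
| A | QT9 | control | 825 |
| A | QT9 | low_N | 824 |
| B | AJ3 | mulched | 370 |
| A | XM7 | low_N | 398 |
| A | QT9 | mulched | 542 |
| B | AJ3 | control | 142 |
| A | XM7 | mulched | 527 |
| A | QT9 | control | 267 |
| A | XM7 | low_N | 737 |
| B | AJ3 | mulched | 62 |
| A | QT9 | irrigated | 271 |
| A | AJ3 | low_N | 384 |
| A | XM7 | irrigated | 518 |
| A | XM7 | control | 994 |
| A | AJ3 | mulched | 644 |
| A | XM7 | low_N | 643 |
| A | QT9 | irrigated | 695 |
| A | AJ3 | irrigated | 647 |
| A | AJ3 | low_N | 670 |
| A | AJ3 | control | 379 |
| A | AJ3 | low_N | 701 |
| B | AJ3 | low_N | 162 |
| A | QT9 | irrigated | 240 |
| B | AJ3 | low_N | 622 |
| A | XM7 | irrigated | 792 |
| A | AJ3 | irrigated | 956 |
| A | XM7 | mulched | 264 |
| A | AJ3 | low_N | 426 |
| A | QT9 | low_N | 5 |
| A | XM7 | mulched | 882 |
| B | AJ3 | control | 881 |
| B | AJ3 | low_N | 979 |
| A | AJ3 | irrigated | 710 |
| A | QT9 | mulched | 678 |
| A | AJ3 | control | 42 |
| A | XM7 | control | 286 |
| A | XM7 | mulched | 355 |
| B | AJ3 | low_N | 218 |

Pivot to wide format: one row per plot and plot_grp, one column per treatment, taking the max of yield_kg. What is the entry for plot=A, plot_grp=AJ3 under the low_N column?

Rows with plot=A, plot_grp=AJ3 and treatment=low_N: yield_kg values are 852, 384, 670, 701, 426.
max(852, 384, 670, 701, 426) = 852.

852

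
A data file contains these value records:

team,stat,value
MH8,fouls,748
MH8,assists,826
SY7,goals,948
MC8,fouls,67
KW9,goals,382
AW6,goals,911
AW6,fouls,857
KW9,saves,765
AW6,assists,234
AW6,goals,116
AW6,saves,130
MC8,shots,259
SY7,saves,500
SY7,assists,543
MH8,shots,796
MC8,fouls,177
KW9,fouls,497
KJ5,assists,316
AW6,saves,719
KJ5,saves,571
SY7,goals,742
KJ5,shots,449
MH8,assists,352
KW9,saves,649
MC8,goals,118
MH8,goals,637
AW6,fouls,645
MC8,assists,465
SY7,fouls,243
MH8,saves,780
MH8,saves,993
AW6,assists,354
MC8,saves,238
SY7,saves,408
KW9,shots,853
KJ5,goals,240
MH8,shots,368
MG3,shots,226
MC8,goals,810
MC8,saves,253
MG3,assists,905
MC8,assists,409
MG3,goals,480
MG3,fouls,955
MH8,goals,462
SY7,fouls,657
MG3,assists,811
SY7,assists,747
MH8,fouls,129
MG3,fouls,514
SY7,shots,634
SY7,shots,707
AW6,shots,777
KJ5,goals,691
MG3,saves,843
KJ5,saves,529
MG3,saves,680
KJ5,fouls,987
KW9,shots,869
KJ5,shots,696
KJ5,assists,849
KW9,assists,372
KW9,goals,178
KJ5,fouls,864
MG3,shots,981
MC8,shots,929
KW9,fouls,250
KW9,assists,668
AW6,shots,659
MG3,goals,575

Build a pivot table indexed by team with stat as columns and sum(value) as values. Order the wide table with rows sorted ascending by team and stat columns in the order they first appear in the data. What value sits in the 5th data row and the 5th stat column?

1207

With rows sorted ascending by team, row 5 is team=MG3. stat columns in first-appearance order: fouls, assists, goals, saves, shots; column 5 is shots.
Long rows with team=MG3, stat=shots: 226 + 981 = 1207.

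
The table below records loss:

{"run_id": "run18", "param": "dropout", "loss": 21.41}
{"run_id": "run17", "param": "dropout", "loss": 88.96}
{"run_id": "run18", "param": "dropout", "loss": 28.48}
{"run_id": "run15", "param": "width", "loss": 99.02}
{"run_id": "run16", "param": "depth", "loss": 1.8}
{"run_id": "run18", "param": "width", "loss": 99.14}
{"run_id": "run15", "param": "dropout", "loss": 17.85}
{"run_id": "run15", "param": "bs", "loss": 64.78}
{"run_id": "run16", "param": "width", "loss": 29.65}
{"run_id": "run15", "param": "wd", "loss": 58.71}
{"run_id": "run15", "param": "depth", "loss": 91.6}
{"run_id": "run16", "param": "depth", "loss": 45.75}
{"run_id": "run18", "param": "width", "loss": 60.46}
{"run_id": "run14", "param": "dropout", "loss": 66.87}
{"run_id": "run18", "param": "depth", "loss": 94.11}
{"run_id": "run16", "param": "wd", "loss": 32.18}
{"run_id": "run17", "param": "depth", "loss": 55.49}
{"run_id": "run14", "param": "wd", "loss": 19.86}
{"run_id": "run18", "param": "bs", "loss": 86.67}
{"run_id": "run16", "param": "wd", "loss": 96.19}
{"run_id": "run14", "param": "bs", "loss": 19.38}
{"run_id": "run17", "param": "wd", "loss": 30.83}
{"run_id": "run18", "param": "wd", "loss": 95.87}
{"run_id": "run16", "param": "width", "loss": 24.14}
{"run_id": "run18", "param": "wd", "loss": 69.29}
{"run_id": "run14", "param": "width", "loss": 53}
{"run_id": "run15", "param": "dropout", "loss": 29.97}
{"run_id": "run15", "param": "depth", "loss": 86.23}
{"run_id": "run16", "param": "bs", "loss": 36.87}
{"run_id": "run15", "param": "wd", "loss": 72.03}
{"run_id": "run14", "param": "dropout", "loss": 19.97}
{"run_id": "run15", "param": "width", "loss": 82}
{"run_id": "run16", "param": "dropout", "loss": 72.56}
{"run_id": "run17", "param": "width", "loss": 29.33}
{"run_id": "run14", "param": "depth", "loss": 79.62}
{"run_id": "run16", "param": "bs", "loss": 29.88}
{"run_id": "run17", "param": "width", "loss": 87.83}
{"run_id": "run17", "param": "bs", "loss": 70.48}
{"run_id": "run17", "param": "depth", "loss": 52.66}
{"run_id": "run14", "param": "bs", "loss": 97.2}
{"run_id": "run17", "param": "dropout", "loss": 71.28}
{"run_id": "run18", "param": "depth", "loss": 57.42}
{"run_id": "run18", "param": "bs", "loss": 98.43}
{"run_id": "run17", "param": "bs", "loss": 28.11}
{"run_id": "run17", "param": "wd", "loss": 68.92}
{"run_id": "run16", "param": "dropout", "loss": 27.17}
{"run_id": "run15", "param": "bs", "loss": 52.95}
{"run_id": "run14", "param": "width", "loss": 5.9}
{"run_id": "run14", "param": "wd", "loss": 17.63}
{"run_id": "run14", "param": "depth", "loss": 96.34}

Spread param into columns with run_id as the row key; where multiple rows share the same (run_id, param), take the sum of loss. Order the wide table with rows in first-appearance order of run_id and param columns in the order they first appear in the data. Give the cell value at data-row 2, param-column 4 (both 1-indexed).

98.59

With rows in first-appearance order of run_id, row 2 is run_id=run17. param columns in first-appearance order: dropout, width, depth, bs, wd; column 4 is bs.
Long rows with run_id=run17, param=bs: 70.48 + 28.11 = 98.59.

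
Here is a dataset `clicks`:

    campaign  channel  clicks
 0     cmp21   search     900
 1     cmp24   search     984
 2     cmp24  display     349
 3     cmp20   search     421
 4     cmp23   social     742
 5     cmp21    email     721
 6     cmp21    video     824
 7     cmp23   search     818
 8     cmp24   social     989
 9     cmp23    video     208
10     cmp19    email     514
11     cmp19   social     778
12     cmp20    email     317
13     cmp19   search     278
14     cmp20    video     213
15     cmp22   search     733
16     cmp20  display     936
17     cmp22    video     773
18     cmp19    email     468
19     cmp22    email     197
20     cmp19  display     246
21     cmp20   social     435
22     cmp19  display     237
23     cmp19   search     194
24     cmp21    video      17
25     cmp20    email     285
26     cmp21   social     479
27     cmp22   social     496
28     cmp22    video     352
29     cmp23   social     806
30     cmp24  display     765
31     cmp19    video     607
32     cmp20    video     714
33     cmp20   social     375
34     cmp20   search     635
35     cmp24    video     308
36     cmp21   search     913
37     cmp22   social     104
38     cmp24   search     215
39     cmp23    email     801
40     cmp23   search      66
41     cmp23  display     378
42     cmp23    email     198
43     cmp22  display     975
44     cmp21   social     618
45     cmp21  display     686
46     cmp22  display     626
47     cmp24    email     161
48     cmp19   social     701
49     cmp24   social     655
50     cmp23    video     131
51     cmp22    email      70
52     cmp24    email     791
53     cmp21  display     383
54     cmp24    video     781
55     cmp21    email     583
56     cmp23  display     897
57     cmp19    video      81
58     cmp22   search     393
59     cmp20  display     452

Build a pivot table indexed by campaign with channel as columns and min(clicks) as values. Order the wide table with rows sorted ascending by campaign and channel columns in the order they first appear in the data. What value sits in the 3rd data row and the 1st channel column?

900

With rows sorted ascending by campaign, row 3 is campaign=cmp21. channel columns in first-appearance order: search, display, social, email, video; column 1 is search.
Long rows with campaign=cmp21, channel=search: min(900, 913) = 900.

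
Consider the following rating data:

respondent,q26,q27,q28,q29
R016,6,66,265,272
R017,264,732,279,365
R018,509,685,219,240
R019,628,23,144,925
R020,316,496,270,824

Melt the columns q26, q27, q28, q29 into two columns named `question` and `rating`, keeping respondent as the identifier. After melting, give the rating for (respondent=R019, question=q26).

Unpivoting turns each (respondent, wide-column) pair into one long row.
The wide cell at row R019, column q26 holds 628, so the long row (R019, q26) has rating=628.

628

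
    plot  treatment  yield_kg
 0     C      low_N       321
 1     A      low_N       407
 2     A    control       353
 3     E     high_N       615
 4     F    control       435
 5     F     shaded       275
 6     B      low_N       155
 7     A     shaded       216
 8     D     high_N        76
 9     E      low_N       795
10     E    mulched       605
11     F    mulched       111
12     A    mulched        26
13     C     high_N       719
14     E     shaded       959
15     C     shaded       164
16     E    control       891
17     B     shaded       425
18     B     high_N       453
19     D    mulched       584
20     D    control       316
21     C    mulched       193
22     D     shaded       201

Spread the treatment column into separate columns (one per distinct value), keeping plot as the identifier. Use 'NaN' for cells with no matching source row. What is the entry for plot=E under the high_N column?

615

The long row with plot=E, treatment=high_N has yield_kg=615.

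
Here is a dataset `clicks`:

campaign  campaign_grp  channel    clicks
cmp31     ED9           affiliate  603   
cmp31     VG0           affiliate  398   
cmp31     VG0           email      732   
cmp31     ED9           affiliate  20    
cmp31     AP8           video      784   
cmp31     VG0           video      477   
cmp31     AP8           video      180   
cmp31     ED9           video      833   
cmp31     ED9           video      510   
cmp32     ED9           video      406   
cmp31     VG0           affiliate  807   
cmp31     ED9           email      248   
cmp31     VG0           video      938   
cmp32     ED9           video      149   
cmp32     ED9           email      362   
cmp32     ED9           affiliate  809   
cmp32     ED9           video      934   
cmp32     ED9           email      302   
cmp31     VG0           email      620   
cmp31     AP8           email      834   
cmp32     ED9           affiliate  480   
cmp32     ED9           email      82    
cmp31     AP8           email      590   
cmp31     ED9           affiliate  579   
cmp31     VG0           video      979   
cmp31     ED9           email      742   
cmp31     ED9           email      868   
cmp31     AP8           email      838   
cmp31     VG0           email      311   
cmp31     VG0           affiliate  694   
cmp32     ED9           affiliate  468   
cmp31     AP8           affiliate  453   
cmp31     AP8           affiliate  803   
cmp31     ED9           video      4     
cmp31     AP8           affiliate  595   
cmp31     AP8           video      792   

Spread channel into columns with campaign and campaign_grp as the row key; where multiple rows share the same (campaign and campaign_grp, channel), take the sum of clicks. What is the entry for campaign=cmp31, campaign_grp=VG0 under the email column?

1663

Rows with campaign=cmp31, campaign_grp=VG0 and channel=email: clicks values are 732, 620, 311.
732 + 620 + 311 = 1663.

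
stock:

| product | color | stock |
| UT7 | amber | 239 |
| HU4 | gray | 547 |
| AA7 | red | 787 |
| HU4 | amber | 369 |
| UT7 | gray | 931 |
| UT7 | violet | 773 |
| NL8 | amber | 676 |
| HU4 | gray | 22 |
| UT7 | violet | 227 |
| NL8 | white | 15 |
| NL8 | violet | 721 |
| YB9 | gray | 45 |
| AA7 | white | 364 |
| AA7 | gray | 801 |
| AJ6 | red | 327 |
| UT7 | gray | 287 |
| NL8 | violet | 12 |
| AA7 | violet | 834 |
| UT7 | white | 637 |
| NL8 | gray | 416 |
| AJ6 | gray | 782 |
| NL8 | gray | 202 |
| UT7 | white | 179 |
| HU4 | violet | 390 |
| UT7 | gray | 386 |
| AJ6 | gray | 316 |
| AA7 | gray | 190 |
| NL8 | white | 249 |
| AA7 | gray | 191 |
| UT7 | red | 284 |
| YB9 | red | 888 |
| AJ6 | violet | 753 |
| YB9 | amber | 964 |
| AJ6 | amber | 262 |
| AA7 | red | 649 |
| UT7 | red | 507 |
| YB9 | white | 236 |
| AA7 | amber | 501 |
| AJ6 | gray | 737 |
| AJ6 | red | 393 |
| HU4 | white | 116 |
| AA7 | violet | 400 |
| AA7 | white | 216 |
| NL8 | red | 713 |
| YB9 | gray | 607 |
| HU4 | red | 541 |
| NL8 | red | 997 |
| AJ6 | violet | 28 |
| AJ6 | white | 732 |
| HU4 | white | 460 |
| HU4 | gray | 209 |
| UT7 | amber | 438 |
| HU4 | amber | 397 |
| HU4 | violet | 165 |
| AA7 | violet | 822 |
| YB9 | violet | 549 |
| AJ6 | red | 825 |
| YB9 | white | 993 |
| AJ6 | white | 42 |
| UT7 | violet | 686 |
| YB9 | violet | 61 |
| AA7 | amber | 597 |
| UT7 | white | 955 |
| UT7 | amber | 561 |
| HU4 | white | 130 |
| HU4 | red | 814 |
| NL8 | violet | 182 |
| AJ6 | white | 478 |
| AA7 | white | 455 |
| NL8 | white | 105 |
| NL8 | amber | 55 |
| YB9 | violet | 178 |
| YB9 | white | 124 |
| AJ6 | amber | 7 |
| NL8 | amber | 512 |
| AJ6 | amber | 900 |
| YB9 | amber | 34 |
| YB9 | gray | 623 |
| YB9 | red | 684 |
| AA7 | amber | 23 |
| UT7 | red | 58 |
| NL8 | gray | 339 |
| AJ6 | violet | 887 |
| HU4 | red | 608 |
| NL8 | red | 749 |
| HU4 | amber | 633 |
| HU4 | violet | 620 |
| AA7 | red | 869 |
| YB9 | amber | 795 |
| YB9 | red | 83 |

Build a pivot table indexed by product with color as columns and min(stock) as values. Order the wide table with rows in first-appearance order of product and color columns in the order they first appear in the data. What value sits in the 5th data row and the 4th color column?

With rows in first-appearance order of product, row 5 is product=YB9. color columns in first-appearance order: amber, gray, red, violet, white; column 4 is violet.
Long rows with product=YB9, color=violet: min(549, 61, 178) = 61.

61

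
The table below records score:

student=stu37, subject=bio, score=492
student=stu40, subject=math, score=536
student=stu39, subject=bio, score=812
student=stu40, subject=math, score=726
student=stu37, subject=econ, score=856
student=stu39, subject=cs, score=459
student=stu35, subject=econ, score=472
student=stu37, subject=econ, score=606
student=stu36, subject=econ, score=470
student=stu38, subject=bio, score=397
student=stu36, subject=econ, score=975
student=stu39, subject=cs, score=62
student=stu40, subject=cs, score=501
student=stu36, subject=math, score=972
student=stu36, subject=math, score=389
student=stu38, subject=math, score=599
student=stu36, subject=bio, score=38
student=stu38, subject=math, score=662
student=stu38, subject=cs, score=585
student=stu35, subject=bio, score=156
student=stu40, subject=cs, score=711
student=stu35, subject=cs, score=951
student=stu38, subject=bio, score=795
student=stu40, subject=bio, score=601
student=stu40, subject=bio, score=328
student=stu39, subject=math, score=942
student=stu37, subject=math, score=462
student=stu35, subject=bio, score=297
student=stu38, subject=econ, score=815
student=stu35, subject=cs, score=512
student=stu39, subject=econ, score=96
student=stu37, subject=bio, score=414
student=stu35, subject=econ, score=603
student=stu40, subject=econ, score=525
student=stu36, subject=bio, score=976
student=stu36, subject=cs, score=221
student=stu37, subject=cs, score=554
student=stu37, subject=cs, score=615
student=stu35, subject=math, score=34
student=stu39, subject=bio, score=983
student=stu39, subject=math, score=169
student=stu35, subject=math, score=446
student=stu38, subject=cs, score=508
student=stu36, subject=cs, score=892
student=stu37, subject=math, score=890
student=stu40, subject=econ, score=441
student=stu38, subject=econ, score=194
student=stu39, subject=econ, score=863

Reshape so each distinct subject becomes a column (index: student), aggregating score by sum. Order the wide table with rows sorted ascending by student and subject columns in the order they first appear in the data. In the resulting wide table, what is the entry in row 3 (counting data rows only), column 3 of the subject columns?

With rows sorted ascending by student, row 3 is student=stu37. subject columns in first-appearance order: bio, math, econ, cs; column 3 is econ.
Long rows with student=stu37, subject=econ: 856 + 606 = 1462.

1462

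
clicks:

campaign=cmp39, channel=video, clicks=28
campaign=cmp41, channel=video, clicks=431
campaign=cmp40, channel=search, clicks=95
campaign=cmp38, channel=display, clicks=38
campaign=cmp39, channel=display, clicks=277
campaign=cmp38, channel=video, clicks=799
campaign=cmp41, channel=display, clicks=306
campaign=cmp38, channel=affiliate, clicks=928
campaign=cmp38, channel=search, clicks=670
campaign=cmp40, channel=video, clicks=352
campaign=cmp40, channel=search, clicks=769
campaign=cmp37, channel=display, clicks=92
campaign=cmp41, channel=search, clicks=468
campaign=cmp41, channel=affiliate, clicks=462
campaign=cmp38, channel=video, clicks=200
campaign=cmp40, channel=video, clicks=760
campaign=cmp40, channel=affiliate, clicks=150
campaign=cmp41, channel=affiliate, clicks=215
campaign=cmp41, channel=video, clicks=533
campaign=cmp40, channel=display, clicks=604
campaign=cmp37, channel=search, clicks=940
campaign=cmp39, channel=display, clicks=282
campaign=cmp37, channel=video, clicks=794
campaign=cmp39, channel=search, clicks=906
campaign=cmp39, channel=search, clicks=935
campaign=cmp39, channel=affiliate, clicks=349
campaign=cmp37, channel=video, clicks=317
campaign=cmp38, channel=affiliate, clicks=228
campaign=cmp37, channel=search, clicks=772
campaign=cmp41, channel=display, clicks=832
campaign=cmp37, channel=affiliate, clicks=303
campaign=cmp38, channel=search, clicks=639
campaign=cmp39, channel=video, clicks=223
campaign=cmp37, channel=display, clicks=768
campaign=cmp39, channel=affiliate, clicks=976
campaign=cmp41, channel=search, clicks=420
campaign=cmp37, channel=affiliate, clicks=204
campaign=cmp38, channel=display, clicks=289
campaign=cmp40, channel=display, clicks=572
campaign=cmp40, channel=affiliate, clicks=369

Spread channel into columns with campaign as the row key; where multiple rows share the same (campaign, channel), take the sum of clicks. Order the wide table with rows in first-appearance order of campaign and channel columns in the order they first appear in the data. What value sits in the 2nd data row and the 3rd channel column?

1138

With rows in first-appearance order of campaign, row 2 is campaign=cmp41. channel columns in first-appearance order: video, search, display, affiliate; column 3 is display.
Long rows with campaign=cmp41, channel=display: 306 + 832 = 1138.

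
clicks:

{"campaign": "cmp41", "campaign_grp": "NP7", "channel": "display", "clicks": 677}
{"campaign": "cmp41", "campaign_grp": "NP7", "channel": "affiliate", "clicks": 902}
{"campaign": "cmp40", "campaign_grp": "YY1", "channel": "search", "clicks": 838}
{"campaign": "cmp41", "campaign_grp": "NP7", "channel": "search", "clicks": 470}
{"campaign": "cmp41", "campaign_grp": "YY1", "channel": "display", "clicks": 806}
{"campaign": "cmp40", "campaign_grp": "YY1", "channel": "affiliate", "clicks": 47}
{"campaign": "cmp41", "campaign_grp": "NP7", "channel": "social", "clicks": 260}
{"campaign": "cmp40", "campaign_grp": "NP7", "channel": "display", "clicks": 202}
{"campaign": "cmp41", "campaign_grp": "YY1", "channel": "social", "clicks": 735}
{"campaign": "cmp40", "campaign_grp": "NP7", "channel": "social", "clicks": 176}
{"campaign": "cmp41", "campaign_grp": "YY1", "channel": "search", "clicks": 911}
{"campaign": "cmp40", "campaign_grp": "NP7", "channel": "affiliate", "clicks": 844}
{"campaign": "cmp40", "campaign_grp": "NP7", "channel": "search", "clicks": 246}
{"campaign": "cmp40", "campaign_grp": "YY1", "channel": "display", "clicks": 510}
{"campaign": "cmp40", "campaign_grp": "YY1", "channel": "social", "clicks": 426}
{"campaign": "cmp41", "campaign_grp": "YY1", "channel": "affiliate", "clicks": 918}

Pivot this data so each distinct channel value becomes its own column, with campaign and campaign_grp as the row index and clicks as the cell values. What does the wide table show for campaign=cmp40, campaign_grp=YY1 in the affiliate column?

47

Wide layout: rows indexed by campaign and campaign_grp, columns are the 4 distinct channel values (display, affiliate, search, social).
Cell (campaign=cmp40, campaign_grp=YY1, channel=affiliate) draws from the long row where campaign=cmp40, campaign_grp=YY1 and channel=affiliate, which has clicks=47.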